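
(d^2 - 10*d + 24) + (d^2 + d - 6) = 2*d^2 - 9*d + 18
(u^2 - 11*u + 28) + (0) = u^2 - 11*u + 28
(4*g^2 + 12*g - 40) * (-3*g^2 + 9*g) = -12*g^4 + 228*g^2 - 360*g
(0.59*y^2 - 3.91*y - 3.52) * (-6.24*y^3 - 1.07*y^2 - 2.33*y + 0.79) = -3.6816*y^5 + 23.7671*y^4 + 24.7738*y^3 + 13.3428*y^2 + 5.1127*y - 2.7808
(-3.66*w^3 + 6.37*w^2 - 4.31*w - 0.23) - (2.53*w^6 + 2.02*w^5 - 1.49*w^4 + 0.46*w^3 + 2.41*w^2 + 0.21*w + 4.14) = -2.53*w^6 - 2.02*w^5 + 1.49*w^4 - 4.12*w^3 + 3.96*w^2 - 4.52*w - 4.37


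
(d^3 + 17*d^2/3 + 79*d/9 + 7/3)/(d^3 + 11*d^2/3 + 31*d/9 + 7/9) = (d + 3)/(d + 1)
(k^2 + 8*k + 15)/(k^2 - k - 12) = (k + 5)/(k - 4)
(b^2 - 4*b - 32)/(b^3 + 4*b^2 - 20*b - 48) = (b^2 - 4*b - 32)/(b^3 + 4*b^2 - 20*b - 48)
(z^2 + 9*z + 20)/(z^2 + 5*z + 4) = (z + 5)/(z + 1)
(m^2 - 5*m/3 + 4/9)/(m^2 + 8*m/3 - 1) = (m - 4/3)/(m + 3)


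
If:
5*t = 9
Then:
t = 9/5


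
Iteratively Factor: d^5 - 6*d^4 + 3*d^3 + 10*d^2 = (d)*(d^4 - 6*d^3 + 3*d^2 + 10*d) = d*(d - 5)*(d^3 - d^2 - 2*d) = d^2*(d - 5)*(d^2 - d - 2) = d^2*(d - 5)*(d - 2)*(d + 1)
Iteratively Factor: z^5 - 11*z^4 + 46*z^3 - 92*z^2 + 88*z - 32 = (z - 2)*(z^4 - 9*z^3 + 28*z^2 - 36*z + 16) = (z - 2)*(z - 1)*(z^3 - 8*z^2 + 20*z - 16) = (z - 2)^2*(z - 1)*(z^2 - 6*z + 8) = (z - 4)*(z - 2)^2*(z - 1)*(z - 2)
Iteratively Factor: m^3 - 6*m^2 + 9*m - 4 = (m - 1)*(m^2 - 5*m + 4) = (m - 4)*(m - 1)*(m - 1)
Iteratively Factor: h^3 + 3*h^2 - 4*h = (h - 1)*(h^2 + 4*h) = h*(h - 1)*(h + 4)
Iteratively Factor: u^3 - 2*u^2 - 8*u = (u)*(u^2 - 2*u - 8) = u*(u + 2)*(u - 4)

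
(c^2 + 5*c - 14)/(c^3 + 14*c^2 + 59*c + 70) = (c - 2)/(c^2 + 7*c + 10)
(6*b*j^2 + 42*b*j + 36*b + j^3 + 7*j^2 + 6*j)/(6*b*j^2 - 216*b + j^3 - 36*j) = (j + 1)/(j - 6)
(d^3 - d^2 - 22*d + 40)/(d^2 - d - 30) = (d^2 - 6*d + 8)/(d - 6)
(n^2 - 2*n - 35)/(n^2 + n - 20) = (n - 7)/(n - 4)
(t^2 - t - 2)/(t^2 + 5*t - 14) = (t + 1)/(t + 7)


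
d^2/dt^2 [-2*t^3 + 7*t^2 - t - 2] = 14 - 12*t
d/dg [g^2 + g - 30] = 2*g + 1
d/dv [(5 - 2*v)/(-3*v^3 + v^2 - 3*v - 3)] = (6*v^3 - 2*v^2 + 6*v - (2*v - 5)*(9*v^2 - 2*v + 3) + 6)/(3*v^3 - v^2 + 3*v + 3)^2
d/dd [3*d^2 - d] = 6*d - 1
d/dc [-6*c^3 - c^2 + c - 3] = -18*c^2 - 2*c + 1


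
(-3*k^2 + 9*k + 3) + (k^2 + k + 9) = -2*k^2 + 10*k + 12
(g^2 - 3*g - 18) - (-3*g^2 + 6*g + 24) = 4*g^2 - 9*g - 42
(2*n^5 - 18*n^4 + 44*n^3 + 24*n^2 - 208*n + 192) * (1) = 2*n^5 - 18*n^4 + 44*n^3 + 24*n^2 - 208*n + 192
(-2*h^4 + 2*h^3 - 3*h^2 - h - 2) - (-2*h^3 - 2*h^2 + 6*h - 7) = -2*h^4 + 4*h^3 - h^2 - 7*h + 5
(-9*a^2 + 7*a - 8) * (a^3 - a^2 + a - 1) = -9*a^5 + 16*a^4 - 24*a^3 + 24*a^2 - 15*a + 8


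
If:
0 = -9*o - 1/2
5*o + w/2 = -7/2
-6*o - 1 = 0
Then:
No Solution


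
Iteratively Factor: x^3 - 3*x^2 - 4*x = (x + 1)*(x^2 - 4*x) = (x - 4)*(x + 1)*(x)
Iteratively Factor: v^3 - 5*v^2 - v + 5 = (v - 5)*(v^2 - 1) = (v - 5)*(v + 1)*(v - 1)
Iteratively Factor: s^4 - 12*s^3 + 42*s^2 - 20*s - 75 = (s - 5)*(s^3 - 7*s^2 + 7*s + 15) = (s - 5)*(s + 1)*(s^2 - 8*s + 15) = (s - 5)^2*(s + 1)*(s - 3)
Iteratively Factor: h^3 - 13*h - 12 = (h - 4)*(h^2 + 4*h + 3) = (h - 4)*(h + 3)*(h + 1)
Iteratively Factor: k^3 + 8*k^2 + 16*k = (k)*(k^2 + 8*k + 16) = k*(k + 4)*(k + 4)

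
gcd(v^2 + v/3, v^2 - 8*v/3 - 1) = v + 1/3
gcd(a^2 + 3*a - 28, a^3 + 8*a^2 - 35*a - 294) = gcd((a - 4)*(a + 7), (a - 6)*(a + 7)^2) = a + 7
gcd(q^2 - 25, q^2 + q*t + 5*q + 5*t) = q + 5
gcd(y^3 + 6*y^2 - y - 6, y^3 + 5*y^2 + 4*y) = y + 1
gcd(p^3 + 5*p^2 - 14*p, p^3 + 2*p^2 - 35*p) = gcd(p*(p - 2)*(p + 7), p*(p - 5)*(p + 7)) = p^2 + 7*p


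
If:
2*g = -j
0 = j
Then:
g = 0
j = 0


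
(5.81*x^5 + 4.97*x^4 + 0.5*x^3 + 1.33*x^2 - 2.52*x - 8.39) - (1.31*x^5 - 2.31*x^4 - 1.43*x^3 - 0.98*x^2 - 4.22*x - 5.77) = 4.5*x^5 + 7.28*x^4 + 1.93*x^3 + 2.31*x^2 + 1.7*x - 2.62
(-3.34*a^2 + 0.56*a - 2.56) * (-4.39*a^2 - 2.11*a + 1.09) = 14.6626*a^4 + 4.589*a^3 + 6.4162*a^2 + 6.012*a - 2.7904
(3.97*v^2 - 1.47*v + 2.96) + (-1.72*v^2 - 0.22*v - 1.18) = 2.25*v^2 - 1.69*v + 1.78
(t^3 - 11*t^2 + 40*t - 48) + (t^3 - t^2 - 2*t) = 2*t^3 - 12*t^2 + 38*t - 48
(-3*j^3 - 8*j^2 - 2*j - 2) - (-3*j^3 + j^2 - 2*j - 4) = 2 - 9*j^2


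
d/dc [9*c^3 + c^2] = c*(27*c + 2)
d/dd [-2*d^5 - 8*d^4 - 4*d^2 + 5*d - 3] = -10*d^4 - 32*d^3 - 8*d + 5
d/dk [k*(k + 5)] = 2*k + 5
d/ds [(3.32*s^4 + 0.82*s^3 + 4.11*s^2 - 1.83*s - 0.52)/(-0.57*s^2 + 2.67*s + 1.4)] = (-3.7848*s^5 + 26.1258*s^4 + 22.9708*s^3 + 13.3746*s^2 + 10.9152*s - 1.1736)/(0.3249*s^4 - 3.0438*s^3 + 5.5329*s^2 + 7.476*s + 1.96)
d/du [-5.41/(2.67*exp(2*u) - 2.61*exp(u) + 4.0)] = (28.8894*exp(u) - 14.1201)*exp(u)/(2.67*exp(2*u) - 2.61*exp(u) + 4.0)^2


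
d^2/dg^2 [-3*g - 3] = 0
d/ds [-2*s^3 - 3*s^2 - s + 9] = -6*s^2 - 6*s - 1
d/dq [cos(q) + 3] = -sin(q)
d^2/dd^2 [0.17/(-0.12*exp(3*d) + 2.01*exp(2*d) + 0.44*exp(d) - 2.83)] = (-0.17*(-0.72*exp(2*d) + 8.04*exp(d) + 0.88)*(-0.36*exp(2*d) + 4.02*exp(d) + 0.44)*exp(d) + (0.1836*exp(2*d) - 1.3668*exp(d) - 0.0748)*(0.12*exp(3*d) - 2.01*exp(2*d) - 0.44*exp(d) + 2.83))*exp(d)/(0.12*exp(3*d) - 2.01*exp(2*d) - 0.44*exp(d) + 2.83)^3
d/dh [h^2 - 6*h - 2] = 2*h - 6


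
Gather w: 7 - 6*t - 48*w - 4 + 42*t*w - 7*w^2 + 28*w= -6*t - 7*w^2 + w*(42*t - 20) + 3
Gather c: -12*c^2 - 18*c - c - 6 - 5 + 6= -12*c^2 - 19*c - 5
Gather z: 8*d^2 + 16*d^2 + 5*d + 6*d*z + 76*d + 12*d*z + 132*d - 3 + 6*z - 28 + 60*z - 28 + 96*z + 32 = 24*d^2 + 213*d + z*(18*d + 162) - 27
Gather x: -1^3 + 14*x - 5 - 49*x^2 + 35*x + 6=-49*x^2 + 49*x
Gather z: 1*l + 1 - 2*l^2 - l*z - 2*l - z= -2*l^2 - l + z*(-l - 1) + 1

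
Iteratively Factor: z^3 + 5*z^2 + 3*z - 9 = (z + 3)*(z^2 + 2*z - 3) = (z - 1)*(z + 3)*(z + 3)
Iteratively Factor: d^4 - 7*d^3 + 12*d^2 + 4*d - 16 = (d - 4)*(d^3 - 3*d^2 + 4) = (d - 4)*(d - 2)*(d^2 - d - 2) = (d - 4)*(d - 2)^2*(d + 1)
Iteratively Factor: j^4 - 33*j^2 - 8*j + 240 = (j + 4)*(j^3 - 4*j^2 - 17*j + 60) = (j - 5)*(j + 4)*(j^2 + j - 12) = (j - 5)*(j - 3)*(j + 4)*(j + 4)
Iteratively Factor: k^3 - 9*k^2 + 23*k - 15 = (k - 3)*(k^2 - 6*k + 5) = (k - 3)*(k - 1)*(k - 5)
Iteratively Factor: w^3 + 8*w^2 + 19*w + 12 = (w + 3)*(w^2 + 5*w + 4) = (w + 3)*(w + 4)*(w + 1)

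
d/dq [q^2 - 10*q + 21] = 2*q - 10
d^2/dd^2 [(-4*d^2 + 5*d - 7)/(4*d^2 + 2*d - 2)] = 4*(7*d^3 - 27*d^2 - 3*d - 5)/(8*d^6 + 12*d^5 - 6*d^4 - 11*d^3 + 3*d^2 + 3*d - 1)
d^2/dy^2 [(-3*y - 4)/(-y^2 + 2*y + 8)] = 2*((2 - 9*y)*(-y^2 + 2*y + 8) - 4*(y - 1)^2*(3*y + 4))/(-y^2 + 2*y + 8)^3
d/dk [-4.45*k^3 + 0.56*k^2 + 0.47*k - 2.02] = -13.35*k^2 + 1.12*k + 0.47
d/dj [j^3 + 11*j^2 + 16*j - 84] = 3*j^2 + 22*j + 16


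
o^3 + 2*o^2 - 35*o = o*(o - 5)*(o + 7)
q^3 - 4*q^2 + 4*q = q*(q - 2)^2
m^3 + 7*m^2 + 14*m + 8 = (m + 1)*(m + 2)*(m + 4)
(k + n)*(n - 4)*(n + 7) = k*n^2 + 3*k*n - 28*k + n^3 + 3*n^2 - 28*n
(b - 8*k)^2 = b^2 - 16*b*k + 64*k^2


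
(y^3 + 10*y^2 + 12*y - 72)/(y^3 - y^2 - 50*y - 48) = (y^2 + 4*y - 12)/(y^2 - 7*y - 8)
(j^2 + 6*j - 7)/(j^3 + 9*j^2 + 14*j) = (j - 1)/(j*(j + 2))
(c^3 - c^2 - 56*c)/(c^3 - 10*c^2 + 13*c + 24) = c*(c + 7)/(c^2 - 2*c - 3)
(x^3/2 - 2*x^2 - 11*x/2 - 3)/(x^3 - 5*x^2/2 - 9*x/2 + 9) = (x^3 - 4*x^2 - 11*x - 6)/(2*x^3 - 5*x^2 - 9*x + 18)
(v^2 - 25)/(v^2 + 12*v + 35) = (v - 5)/(v + 7)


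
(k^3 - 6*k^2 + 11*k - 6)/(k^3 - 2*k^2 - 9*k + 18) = (k - 1)/(k + 3)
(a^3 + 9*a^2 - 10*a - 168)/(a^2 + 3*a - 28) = a + 6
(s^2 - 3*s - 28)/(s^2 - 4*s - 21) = (s + 4)/(s + 3)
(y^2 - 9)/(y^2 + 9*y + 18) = (y - 3)/(y + 6)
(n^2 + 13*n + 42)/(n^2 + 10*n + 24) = (n + 7)/(n + 4)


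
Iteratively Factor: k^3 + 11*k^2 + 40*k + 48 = (k + 4)*(k^2 + 7*k + 12) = (k + 4)^2*(k + 3)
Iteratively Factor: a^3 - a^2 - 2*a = (a - 2)*(a^2 + a) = (a - 2)*(a + 1)*(a)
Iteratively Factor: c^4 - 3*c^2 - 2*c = (c - 2)*(c^3 + 2*c^2 + c) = c*(c - 2)*(c^2 + 2*c + 1) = c*(c - 2)*(c + 1)*(c + 1)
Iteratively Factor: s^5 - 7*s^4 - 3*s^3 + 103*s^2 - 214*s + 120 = (s + 4)*(s^4 - 11*s^3 + 41*s^2 - 61*s + 30) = (s - 1)*(s + 4)*(s^3 - 10*s^2 + 31*s - 30) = (s - 5)*(s - 1)*(s + 4)*(s^2 - 5*s + 6) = (s - 5)*(s - 3)*(s - 1)*(s + 4)*(s - 2)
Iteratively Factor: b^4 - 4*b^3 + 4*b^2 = (b - 2)*(b^3 - 2*b^2) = (b - 2)^2*(b^2) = b*(b - 2)^2*(b)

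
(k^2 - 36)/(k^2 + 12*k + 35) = (k^2 - 36)/(k^2 + 12*k + 35)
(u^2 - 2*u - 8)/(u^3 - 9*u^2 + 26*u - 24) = (u + 2)/(u^2 - 5*u + 6)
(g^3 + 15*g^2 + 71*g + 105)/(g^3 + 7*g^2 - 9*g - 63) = (g + 5)/(g - 3)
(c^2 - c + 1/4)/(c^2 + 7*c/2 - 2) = (c - 1/2)/(c + 4)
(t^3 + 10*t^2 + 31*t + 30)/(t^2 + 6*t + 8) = (t^2 + 8*t + 15)/(t + 4)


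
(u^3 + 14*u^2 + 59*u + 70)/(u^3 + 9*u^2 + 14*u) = (u + 5)/u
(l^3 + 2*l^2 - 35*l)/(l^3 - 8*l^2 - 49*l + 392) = l*(l - 5)/(l^2 - 15*l + 56)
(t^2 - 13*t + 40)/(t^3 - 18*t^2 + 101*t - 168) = (t - 5)/(t^2 - 10*t + 21)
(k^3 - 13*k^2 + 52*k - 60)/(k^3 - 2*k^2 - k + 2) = (k^2 - 11*k + 30)/(k^2 - 1)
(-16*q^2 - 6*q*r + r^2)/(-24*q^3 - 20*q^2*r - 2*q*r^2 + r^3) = (8*q - r)/(12*q^2 + 4*q*r - r^2)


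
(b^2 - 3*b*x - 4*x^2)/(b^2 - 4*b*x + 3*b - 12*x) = (b + x)/(b + 3)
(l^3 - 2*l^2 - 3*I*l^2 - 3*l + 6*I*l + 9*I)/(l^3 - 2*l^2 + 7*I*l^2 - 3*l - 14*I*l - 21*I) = (l - 3*I)/(l + 7*I)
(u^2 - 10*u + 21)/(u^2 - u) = (u^2 - 10*u + 21)/(u*(u - 1))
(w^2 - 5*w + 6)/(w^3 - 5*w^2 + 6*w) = 1/w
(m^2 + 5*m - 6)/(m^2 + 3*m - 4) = (m + 6)/(m + 4)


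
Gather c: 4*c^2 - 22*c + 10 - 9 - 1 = 4*c^2 - 22*c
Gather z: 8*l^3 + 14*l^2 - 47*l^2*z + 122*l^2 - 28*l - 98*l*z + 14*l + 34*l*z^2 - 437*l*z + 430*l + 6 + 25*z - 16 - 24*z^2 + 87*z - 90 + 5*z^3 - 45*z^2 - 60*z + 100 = 8*l^3 + 136*l^2 + 416*l + 5*z^3 + z^2*(34*l - 69) + z*(-47*l^2 - 535*l + 52)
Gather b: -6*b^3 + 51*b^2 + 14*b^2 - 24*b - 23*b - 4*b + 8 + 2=-6*b^3 + 65*b^2 - 51*b + 10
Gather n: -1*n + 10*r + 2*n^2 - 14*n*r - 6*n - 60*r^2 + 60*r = 2*n^2 + n*(-14*r - 7) - 60*r^2 + 70*r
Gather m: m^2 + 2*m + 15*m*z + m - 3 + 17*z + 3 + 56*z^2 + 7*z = m^2 + m*(15*z + 3) + 56*z^2 + 24*z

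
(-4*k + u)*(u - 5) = -4*k*u + 20*k + u^2 - 5*u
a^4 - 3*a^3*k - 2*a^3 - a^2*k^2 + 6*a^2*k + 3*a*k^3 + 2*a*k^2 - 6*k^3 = (a - 2)*(a - 3*k)*(a - k)*(a + k)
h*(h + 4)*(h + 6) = h^3 + 10*h^2 + 24*h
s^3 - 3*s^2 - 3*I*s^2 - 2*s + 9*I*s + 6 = (s - 3)*(s - 2*I)*(s - I)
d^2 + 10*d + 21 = (d + 3)*(d + 7)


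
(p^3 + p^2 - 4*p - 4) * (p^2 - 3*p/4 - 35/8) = p^5 + p^4/4 - 73*p^3/8 - 43*p^2/8 + 41*p/2 + 35/2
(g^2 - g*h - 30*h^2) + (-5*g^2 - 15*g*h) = -4*g^2 - 16*g*h - 30*h^2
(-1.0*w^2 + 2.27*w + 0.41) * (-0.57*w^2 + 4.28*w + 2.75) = 0.57*w^4 - 5.5739*w^3 + 6.7319*w^2 + 7.9973*w + 1.1275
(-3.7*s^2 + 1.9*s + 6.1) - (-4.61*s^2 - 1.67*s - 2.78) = 0.91*s^2 + 3.57*s + 8.88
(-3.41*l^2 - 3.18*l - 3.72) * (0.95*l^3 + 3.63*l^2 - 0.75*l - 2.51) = -3.2395*l^5 - 15.3993*l^4 - 12.5199*l^3 - 2.5595*l^2 + 10.7718*l + 9.3372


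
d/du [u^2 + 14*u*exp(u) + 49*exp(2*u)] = 14*u*exp(u) + 2*u + 98*exp(2*u) + 14*exp(u)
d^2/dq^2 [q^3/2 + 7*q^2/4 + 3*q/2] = 3*q + 7/2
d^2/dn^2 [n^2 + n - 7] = 2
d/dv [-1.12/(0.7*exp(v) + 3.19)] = 0.784*exp(v)/(0.7*exp(v) + 3.19)^2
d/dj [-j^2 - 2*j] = -2*j - 2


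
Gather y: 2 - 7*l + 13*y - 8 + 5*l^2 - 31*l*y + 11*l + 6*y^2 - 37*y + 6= 5*l^2 + 4*l + 6*y^2 + y*(-31*l - 24)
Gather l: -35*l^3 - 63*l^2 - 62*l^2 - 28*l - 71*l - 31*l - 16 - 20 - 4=-35*l^3 - 125*l^2 - 130*l - 40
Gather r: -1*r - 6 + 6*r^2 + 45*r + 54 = 6*r^2 + 44*r + 48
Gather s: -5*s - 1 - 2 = -5*s - 3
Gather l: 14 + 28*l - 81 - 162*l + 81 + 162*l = 28*l + 14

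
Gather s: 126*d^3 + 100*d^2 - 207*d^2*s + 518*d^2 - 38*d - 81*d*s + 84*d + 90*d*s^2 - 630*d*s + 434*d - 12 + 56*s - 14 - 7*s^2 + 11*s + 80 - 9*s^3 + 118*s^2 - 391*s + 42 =126*d^3 + 618*d^2 + 480*d - 9*s^3 + s^2*(90*d + 111) + s*(-207*d^2 - 711*d - 324) + 96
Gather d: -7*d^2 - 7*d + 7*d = -7*d^2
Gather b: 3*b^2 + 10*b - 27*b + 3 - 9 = 3*b^2 - 17*b - 6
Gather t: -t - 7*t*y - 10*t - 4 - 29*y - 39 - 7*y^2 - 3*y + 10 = t*(-7*y - 11) - 7*y^2 - 32*y - 33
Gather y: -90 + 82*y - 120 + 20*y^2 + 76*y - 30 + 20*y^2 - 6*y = 40*y^2 + 152*y - 240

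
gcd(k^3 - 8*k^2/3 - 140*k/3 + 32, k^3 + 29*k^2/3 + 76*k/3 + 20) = k + 6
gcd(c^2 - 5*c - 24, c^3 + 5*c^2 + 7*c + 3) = c + 3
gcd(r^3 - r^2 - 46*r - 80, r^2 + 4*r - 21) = 1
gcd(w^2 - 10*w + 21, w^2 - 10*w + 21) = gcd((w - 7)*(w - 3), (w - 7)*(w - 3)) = w^2 - 10*w + 21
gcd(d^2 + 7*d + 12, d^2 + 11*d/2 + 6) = d + 4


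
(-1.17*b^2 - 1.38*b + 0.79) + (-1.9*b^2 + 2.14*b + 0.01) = -3.07*b^2 + 0.76*b + 0.8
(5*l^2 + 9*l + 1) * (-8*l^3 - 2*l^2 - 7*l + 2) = -40*l^5 - 82*l^4 - 61*l^3 - 55*l^2 + 11*l + 2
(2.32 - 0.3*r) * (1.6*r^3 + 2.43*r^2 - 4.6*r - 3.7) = -0.48*r^4 + 2.983*r^3 + 7.0176*r^2 - 9.562*r - 8.584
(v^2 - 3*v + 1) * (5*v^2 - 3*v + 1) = 5*v^4 - 18*v^3 + 15*v^2 - 6*v + 1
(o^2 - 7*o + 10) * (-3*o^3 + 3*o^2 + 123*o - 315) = -3*o^5 + 24*o^4 + 72*o^3 - 1146*o^2 + 3435*o - 3150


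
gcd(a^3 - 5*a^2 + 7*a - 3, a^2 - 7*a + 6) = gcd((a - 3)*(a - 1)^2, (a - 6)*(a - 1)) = a - 1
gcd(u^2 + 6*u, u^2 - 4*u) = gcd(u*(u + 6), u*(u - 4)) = u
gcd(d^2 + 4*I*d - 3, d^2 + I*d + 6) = d + 3*I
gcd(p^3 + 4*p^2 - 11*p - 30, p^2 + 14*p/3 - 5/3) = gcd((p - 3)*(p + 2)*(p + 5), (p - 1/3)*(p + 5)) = p + 5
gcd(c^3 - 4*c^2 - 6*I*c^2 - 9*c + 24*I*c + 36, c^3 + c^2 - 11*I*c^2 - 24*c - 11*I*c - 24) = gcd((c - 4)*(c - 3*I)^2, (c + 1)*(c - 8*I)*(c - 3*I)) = c - 3*I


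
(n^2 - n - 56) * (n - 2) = n^3 - 3*n^2 - 54*n + 112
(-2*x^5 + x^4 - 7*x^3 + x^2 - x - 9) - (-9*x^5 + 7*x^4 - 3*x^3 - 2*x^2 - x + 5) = 7*x^5 - 6*x^4 - 4*x^3 + 3*x^2 - 14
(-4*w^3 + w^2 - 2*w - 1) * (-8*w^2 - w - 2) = 32*w^5 - 4*w^4 + 23*w^3 + 8*w^2 + 5*w + 2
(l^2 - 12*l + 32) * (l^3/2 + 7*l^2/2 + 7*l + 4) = l^5/2 - 5*l^4/2 - 19*l^3 + 32*l^2 + 176*l + 128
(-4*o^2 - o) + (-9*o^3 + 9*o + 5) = -9*o^3 - 4*o^2 + 8*o + 5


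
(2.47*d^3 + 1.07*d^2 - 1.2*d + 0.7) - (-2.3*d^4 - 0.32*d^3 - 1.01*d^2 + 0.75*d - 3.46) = 2.3*d^4 + 2.79*d^3 + 2.08*d^2 - 1.95*d + 4.16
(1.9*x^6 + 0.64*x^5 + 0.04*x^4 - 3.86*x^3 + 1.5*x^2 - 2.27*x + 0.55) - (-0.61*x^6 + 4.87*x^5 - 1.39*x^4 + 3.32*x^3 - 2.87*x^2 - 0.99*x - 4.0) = 2.51*x^6 - 4.23*x^5 + 1.43*x^4 - 7.18*x^3 + 4.37*x^2 - 1.28*x + 4.55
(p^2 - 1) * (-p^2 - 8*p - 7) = -p^4 - 8*p^3 - 6*p^2 + 8*p + 7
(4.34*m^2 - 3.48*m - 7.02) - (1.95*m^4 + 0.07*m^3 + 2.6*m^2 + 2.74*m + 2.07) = -1.95*m^4 - 0.07*m^3 + 1.74*m^2 - 6.22*m - 9.09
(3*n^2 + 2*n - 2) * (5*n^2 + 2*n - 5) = 15*n^4 + 16*n^3 - 21*n^2 - 14*n + 10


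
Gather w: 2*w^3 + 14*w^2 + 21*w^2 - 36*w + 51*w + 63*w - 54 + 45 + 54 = 2*w^3 + 35*w^2 + 78*w + 45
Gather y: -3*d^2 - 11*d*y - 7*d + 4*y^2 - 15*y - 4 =-3*d^2 - 7*d + 4*y^2 + y*(-11*d - 15) - 4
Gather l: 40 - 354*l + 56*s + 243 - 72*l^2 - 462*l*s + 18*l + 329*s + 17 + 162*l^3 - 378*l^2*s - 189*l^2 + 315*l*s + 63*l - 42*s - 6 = 162*l^3 + l^2*(-378*s - 261) + l*(-147*s - 273) + 343*s + 294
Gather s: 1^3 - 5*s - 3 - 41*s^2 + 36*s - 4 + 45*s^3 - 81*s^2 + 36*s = 45*s^3 - 122*s^2 + 67*s - 6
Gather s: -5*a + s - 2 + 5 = -5*a + s + 3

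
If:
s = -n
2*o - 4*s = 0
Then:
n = -s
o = 2*s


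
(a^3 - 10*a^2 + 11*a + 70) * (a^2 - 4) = a^5 - 10*a^4 + 7*a^3 + 110*a^2 - 44*a - 280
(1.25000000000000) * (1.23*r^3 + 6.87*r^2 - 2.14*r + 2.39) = 1.5375*r^3 + 8.5875*r^2 - 2.675*r + 2.9875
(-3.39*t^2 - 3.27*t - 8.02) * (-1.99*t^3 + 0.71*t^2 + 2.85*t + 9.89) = 6.7461*t^5 + 4.1004*t^4 + 3.9766*t^3 - 48.5408*t^2 - 55.1973*t - 79.3178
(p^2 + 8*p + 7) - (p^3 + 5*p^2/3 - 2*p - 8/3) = -p^3 - 2*p^2/3 + 10*p + 29/3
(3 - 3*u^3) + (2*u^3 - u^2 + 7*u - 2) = -u^3 - u^2 + 7*u + 1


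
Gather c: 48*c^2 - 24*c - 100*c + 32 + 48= 48*c^2 - 124*c + 80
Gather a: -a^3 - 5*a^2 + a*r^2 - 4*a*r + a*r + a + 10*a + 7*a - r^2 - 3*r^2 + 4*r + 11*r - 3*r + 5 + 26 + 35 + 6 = -a^3 - 5*a^2 + a*(r^2 - 3*r + 18) - 4*r^2 + 12*r + 72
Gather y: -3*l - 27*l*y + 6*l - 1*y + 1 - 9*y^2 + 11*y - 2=3*l - 9*y^2 + y*(10 - 27*l) - 1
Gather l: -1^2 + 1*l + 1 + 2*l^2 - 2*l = 2*l^2 - l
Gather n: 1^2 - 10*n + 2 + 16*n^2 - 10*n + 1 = 16*n^2 - 20*n + 4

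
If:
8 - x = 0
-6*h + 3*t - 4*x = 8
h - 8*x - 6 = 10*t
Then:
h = -610/57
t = -460/57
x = 8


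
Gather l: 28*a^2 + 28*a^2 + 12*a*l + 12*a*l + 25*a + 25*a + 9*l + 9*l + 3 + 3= 56*a^2 + 50*a + l*(24*a + 18) + 6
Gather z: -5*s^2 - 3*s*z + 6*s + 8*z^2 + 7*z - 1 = -5*s^2 + 6*s + 8*z^2 + z*(7 - 3*s) - 1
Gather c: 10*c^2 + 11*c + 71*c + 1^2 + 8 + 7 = 10*c^2 + 82*c + 16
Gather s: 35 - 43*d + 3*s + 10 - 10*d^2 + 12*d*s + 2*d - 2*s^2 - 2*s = -10*d^2 - 41*d - 2*s^2 + s*(12*d + 1) + 45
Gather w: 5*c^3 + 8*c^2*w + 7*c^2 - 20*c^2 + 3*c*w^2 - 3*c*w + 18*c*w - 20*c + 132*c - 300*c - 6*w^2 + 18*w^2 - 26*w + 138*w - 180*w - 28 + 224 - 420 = 5*c^3 - 13*c^2 - 188*c + w^2*(3*c + 12) + w*(8*c^2 + 15*c - 68) - 224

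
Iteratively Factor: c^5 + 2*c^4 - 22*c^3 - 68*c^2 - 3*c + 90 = (c - 1)*(c^4 + 3*c^3 - 19*c^2 - 87*c - 90) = (c - 1)*(c + 3)*(c^3 - 19*c - 30) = (c - 1)*(c + 2)*(c + 3)*(c^2 - 2*c - 15) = (c - 1)*(c + 2)*(c + 3)^2*(c - 5)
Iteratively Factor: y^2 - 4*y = (y)*(y - 4)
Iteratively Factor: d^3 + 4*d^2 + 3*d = (d)*(d^2 + 4*d + 3) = d*(d + 1)*(d + 3)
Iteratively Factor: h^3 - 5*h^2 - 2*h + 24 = (h - 4)*(h^2 - h - 6) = (h - 4)*(h - 3)*(h + 2)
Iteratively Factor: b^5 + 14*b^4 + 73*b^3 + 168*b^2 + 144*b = (b + 4)*(b^4 + 10*b^3 + 33*b^2 + 36*b) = (b + 4)^2*(b^3 + 6*b^2 + 9*b) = (b + 3)*(b + 4)^2*(b^2 + 3*b) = b*(b + 3)*(b + 4)^2*(b + 3)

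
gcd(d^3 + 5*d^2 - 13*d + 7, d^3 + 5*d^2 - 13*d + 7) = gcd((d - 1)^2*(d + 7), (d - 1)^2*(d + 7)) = d^3 + 5*d^2 - 13*d + 7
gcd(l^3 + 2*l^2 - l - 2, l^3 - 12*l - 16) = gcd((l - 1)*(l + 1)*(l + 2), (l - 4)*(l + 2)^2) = l + 2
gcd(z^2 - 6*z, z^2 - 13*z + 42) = z - 6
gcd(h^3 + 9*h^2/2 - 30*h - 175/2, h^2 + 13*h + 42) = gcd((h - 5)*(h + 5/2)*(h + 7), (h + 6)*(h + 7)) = h + 7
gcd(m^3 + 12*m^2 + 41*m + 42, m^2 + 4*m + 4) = m + 2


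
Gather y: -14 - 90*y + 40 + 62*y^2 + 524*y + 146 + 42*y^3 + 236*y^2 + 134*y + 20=42*y^3 + 298*y^2 + 568*y + 192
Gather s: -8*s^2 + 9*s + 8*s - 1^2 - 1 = -8*s^2 + 17*s - 2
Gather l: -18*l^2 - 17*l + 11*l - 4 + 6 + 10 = -18*l^2 - 6*l + 12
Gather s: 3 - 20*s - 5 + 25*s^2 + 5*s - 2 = 25*s^2 - 15*s - 4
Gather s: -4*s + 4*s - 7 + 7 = 0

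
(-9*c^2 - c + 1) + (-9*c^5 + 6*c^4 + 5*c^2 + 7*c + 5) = -9*c^5 + 6*c^4 - 4*c^2 + 6*c + 6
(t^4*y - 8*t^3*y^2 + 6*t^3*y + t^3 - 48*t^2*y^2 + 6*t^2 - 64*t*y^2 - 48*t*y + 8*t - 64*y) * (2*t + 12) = 2*t^5*y - 16*t^4*y^2 + 24*t^4*y + 2*t^4 - 192*t^3*y^2 + 72*t^3*y + 24*t^3 - 704*t^2*y^2 - 96*t^2*y + 88*t^2 - 768*t*y^2 - 704*t*y + 96*t - 768*y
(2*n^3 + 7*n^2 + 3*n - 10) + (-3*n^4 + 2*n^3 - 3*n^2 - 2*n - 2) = -3*n^4 + 4*n^3 + 4*n^2 + n - 12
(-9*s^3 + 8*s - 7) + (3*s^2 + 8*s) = -9*s^3 + 3*s^2 + 16*s - 7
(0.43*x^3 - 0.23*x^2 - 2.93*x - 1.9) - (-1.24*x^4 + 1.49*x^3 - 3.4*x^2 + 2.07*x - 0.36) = 1.24*x^4 - 1.06*x^3 + 3.17*x^2 - 5.0*x - 1.54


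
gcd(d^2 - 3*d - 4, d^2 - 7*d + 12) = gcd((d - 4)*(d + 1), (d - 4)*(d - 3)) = d - 4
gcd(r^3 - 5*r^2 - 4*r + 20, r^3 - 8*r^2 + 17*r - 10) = r^2 - 7*r + 10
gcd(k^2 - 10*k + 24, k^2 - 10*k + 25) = 1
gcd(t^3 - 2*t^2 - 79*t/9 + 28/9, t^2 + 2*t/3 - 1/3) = t - 1/3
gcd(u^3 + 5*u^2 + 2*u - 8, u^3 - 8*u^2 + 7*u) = u - 1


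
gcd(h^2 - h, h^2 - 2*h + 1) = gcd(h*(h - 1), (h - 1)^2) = h - 1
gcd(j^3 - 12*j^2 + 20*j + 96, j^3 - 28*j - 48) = j^2 - 4*j - 12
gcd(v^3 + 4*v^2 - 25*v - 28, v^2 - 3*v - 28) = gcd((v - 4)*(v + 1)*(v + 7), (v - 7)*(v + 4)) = 1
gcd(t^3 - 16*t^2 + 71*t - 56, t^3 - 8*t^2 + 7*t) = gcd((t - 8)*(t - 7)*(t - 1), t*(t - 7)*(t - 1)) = t^2 - 8*t + 7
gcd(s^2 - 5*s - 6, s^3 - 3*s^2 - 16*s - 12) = s^2 - 5*s - 6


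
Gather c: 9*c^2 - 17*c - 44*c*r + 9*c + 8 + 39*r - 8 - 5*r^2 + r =9*c^2 + c*(-44*r - 8) - 5*r^2 + 40*r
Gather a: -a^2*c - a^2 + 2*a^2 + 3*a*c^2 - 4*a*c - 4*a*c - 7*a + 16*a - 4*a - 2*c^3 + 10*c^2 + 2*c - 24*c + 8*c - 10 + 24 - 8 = a^2*(1 - c) + a*(3*c^2 - 8*c + 5) - 2*c^3 + 10*c^2 - 14*c + 6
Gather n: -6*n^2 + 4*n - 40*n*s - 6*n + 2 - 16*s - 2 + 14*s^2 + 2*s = -6*n^2 + n*(-40*s - 2) + 14*s^2 - 14*s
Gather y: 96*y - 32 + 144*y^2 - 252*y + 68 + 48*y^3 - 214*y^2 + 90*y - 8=48*y^3 - 70*y^2 - 66*y + 28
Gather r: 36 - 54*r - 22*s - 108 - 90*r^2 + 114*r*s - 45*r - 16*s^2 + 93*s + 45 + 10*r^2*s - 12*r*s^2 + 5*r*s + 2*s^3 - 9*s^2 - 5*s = r^2*(10*s - 90) + r*(-12*s^2 + 119*s - 99) + 2*s^3 - 25*s^2 + 66*s - 27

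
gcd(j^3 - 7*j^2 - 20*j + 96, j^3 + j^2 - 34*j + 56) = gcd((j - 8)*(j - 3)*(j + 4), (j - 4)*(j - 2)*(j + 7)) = 1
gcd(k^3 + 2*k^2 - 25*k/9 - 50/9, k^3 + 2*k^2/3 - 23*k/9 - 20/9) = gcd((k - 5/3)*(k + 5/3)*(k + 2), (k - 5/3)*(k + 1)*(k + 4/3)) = k - 5/3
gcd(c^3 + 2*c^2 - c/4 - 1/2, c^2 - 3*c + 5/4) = c - 1/2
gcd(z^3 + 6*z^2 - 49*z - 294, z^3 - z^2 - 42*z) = z^2 - z - 42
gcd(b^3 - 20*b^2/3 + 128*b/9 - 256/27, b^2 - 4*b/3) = b - 4/3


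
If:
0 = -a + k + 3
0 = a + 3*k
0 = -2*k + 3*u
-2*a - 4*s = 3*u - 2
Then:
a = 9/4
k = -3/4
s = -1/4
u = -1/2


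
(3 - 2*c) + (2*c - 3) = 0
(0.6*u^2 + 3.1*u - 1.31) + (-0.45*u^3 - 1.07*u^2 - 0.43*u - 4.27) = -0.45*u^3 - 0.47*u^2 + 2.67*u - 5.58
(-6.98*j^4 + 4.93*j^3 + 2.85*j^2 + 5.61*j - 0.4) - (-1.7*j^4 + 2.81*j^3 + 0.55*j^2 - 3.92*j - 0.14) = -5.28*j^4 + 2.12*j^3 + 2.3*j^2 + 9.53*j - 0.26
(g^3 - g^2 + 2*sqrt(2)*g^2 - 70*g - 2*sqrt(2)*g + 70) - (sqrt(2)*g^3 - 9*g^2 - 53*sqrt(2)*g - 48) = -sqrt(2)*g^3 + g^3 + 2*sqrt(2)*g^2 + 8*g^2 - 70*g + 51*sqrt(2)*g + 118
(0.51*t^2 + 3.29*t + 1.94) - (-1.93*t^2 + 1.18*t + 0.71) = 2.44*t^2 + 2.11*t + 1.23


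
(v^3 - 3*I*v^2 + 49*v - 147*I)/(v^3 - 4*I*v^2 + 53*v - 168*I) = (v - 7*I)/(v - 8*I)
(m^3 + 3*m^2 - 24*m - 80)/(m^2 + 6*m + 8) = (m^2 - m - 20)/(m + 2)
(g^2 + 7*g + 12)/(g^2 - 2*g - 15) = (g + 4)/(g - 5)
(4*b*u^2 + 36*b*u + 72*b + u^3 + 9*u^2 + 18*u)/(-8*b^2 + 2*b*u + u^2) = (u^2 + 9*u + 18)/(-2*b + u)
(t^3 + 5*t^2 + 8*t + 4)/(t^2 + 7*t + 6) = (t^2 + 4*t + 4)/(t + 6)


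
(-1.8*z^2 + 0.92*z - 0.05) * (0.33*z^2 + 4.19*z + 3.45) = -0.594*z^4 - 7.2384*z^3 - 2.3717*z^2 + 2.9645*z - 0.1725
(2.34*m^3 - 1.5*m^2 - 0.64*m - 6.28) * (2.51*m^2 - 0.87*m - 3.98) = 5.8734*m^5 - 5.8008*m^4 - 9.6146*m^3 - 9.236*m^2 + 8.0108*m + 24.9944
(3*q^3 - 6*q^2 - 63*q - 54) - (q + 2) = 3*q^3 - 6*q^2 - 64*q - 56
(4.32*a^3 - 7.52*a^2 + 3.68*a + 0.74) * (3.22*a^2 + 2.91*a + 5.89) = 13.9104*a^5 - 11.6432*a^4 + 15.4112*a^3 - 31.2012*a^2 + 23.8286*a + 4.3586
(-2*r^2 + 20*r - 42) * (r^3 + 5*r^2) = -2*r^5 + 10*r^4 + 58*r^3 - 210*r^2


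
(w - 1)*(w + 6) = w^2 + 5*w - 6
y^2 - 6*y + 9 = (y - 3)^2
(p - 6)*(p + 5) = p^2 - p - 30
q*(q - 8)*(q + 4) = q^3 - 4*q^2 - 32*q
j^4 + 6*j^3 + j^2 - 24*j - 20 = (j - 2)*(j + 1)*(j + 2)*(j + 5)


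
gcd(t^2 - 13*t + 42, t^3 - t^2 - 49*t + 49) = t - 7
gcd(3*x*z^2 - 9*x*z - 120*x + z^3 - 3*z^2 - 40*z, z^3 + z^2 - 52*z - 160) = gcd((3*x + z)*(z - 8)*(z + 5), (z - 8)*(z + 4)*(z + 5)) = z^2 - 3*z - 40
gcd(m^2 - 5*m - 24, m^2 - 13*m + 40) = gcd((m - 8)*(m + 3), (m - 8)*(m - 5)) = m - 8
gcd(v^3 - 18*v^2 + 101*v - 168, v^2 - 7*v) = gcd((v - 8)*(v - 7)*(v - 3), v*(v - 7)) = v - 7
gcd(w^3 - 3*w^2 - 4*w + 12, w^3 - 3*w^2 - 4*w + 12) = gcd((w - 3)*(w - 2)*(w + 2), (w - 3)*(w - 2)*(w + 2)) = w^3 - 3*w^2 - 4*w + 12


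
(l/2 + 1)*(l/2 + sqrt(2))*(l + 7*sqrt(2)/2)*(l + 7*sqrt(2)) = l^4/4 + l^3/2 + 25*sqrt(2)*l^3/8 + 25*sqrt(2)*l^2/4 + 91*l^2/4 + 49*sqrt(2)*l/2 + 91*l/2 + 49*sqrt(2)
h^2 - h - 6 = (h - 3)*(h + 2)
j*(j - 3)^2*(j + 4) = j^4 - 2*j^3 - 15*j^2 + 36*j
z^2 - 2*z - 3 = (z - 3)*(z + 1)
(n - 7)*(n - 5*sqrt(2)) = n^2 - 5*sqrt(2)*n - 7*n + 35*sqrt(2)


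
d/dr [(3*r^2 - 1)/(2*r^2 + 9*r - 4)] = (27*r^2 - 20*r + 9)/(4*r^4 + 36*r^3 + 65*r^2 - 72*r + 16)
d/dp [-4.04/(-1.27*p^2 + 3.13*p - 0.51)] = (12.6452 - 10.2616*p)/(1.27*p^2 - 3.13*p + 0.51)^2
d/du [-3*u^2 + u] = 1 - 6*u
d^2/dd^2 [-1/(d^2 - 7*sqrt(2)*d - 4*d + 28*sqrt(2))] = 2*(d^2 - 7*sqrt(2)*d - 4*d - (-2*d + 4 + 7*sqrt(2))^2 + 28*sqrt(2))/(d^2 - 7*sqrt(2)*d - 4*d + 28*sqrt(2))^3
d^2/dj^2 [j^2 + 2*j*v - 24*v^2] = 2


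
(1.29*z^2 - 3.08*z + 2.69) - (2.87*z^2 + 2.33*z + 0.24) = -1.58*z^2 - 5.41*z + 2.45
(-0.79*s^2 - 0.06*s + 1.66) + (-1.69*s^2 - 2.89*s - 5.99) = -2.48*s^2 - 2.95*s - 4.33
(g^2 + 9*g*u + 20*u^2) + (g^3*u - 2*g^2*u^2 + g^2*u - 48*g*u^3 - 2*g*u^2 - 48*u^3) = g^3*u - 2*g^2*u^2 + g^2*u + g^2 - 48*g*u^3 - 2*g*u^2 + 9*g*u - 48*u^3 + 20*u^2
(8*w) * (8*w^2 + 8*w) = 64*w^3 + 64*w^2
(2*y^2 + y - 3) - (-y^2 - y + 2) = 3*y^2 + 2*y - 5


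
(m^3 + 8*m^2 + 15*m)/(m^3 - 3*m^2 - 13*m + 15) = m*(m + 5)/(m^2 - 6*m + 5)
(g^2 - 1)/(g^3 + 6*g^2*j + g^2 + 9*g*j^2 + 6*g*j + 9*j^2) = (g - 1)/(g^2 + 6*g*j + 9*j^2)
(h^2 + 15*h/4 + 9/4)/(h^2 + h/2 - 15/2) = (4*h + 3)/(2*(2*h - 5))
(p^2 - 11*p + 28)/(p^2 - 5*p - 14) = (p - 4)/(p + 2)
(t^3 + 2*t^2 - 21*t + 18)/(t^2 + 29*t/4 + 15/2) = 4*(t^2 - 4*t + 3)/(4*t + 5)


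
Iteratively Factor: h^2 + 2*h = (h)*(h + 2)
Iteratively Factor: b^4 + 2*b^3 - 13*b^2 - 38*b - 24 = (b + 1)*(b^3 + b^2 - 14*b - 24) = (b + 1)*(b + 3)*(b^2 - 2*b - 8) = (b + 1)*(b + 2)*(b + 3)*(b - 4)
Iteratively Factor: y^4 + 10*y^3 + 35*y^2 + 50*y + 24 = (y + 3)*(y^3 + 7*y^2 + 14*y + 8) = (y + 3)*(y + 4)*(y^2 + 3*y + 2) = (y + 1)*(y + 3)*(y + 4)*(y + 2)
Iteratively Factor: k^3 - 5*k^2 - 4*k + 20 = (k + 2)*(k^2 - 7*k + 10) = (k - 5)*(k + 2)*(k - 2)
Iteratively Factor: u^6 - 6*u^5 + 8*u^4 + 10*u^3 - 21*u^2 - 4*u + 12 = (u + 1)*(u^5 - 7*u^4 + 15*u^3 - 5*u^2 - 16*u + 12) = (u - 1)*(u + 1)*(u^4 - 6*u^3 + 9*u^2 + 4*u - 12) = (u - 1)*(u + 1)^2*(u^3 - 7*u^2 + 16*u - 12) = (u - 3)*(u - 1)*(u + 1)^2*(u^2 - 4*u + 4) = (u - 3)*(u - 2)*(u - 1)*(u + 1)^2*(u - 2)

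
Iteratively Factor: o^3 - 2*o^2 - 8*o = (o)*(o^2 - 2*o - 8) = o*(o - 4)*(o + 2)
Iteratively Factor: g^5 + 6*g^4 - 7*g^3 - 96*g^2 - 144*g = (g - 4)*(g^4 + 10*g^3 + 33*g^2 + 36*g) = (g - 4)*(g + 4)*(g^3 + 6*g^2 + 9*g) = (g - 4)*(g + 3)*(g + 4)*(g^2 + 3*g) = (g - 4)*(g + 3)^2*(g + 4)*(g)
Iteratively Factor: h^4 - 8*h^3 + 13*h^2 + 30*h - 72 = (h - 3)*(h^3 - 5*h^2 - 2*h + 24) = (h - 4)*(h - 3)*(h^2 - h - 6) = (h - 4)*(h - 3)^2*(h + 2)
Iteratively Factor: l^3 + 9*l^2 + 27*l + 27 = (l + 3)*(l^2 + 6*l + 9) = (l + 3)^2*(l + 3)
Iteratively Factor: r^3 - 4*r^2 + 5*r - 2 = (r - 1)*(r^2 - 3*r + 2) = (r - 1)^2*(r - 2)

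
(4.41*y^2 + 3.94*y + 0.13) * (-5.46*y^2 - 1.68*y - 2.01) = -24.0786*y^4 - 28.9212*y^3 - 16.1931*y^2 - 8.1378*y - 0.2613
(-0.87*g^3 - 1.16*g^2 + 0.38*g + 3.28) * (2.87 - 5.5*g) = 4.785*g^4 + 3.8831*g^3 - 5.4192*g^2 - 16.9494*g + 9.4136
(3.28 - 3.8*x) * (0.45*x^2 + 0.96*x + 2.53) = -1.71*x^3 - 2.172*x^2 - 6.4652*x + 8.2984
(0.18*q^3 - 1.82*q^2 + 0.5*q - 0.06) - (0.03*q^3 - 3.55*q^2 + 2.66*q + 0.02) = 0.15*q^3 + 1.73*q^2 - 2.16*q - 0.08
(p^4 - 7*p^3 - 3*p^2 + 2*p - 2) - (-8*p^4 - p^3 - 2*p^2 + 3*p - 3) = 9*p^4 - 6*p^3 - p^2 - p + 1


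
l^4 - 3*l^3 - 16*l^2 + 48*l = l*(l - 4)*(l - 3)*(l + 4)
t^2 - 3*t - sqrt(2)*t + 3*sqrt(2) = (t - 3)*(t - sqrt(2))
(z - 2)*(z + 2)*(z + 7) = z^3 + 7*z^2 - 4*z - 28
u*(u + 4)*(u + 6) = u^3 + 10*u^2 + 24*u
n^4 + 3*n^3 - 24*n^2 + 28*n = n*(n - 2)^2*(n + 7)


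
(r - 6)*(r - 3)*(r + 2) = r^3 - 7*r^2 + 36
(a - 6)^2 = a^2 - 12*a + 36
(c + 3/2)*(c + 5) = c^2 + 13*c/2 + 15/2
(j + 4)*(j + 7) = j^2 + 11*j + 28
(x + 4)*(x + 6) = x^2 + 10*x + 24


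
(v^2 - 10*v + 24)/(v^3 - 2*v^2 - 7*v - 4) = (v - 6)/(v^2 + 2*v + 1)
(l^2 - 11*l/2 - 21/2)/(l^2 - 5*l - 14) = (l + 3/2)/(l + 2)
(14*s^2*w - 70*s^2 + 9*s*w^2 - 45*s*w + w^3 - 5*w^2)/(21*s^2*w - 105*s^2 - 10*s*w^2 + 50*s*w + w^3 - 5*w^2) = (14*s^2 + 9*s*w + w^2)/(21*s^2 - 10*s*w + w^2)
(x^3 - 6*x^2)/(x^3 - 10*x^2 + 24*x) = x/(x - 4)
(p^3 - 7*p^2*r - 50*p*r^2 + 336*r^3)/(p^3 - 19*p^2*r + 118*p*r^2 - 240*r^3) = (p + 7*r)/(p - 5*r)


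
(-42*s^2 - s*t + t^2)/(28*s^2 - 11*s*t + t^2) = (-6*s - t)/(4*s - t)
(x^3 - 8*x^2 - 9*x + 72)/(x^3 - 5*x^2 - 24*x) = (x - 3)/x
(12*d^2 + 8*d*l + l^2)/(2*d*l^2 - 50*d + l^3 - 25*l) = (6*d + l)/(l^2 - 25)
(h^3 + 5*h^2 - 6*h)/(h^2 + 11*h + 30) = h*(h - 1)/(h + 5)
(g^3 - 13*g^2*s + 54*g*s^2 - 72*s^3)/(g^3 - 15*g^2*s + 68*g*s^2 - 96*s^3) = (-g + 6*s)/(-g + 8*s)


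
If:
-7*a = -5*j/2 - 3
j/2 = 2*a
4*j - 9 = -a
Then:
No Solution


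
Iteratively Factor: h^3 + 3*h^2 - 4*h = (h - 1)*(h^2 + 4*h) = (h - 1)*(h + 4)*(h)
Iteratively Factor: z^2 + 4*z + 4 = (z + 2)*(z + 2)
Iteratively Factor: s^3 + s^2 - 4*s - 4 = (s + 1)*(s^2 - 4) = (s + 1)*(s + 2)*(s - 2)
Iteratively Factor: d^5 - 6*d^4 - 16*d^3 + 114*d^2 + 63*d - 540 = (d + 3)*(d^4 - 9*d^3 + 11*d^2 + 81*d - 180) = (d - 4)*(d + 3)*(d^3 - 5*d^2 - 9*d + 45) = (d - 4)*(d - 3)*(d + 3)*(d^2 - 2*d - 15) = (d - 4)*(d - 3)*(d + 3)^2*(d - 5)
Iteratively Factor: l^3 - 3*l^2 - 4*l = (l)*(l^2 - 3*l - 4) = l*(l + 1)*(l - 4)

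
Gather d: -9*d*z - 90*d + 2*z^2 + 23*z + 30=d*(-9*z - 90) + 2*z^2 + 23*z + 30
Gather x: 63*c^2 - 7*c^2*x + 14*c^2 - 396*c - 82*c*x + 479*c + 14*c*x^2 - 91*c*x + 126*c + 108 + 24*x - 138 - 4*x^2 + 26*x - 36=77*c^2 + 209*c + x^2*(14*c - 4) + x*(-7*c^2 - 173*c + 50) - 66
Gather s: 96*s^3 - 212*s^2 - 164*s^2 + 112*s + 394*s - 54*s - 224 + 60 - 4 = 96*s^3 - 376*s^2 + 452*s - 168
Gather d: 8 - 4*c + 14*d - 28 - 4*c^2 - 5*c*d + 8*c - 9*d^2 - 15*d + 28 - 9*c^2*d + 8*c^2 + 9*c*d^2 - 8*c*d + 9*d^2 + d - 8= 4*c^2 + 9*c*d^2 + 4*c + d*(-9*c^2 - 13*c)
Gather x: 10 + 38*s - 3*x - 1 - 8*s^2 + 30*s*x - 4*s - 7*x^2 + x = -8*s^2 + 34*s - 7*x^2 + x*(30*s - 2) + 9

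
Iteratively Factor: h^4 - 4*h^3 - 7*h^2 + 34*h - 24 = (h - 1)*(h^3 - 3*h^2 - 10*h + 24) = (h - 1)*(h + 3)*(h^2 - 6*h + 8) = (h - 4)*(h - 1)*(h + 3)*(h - 2)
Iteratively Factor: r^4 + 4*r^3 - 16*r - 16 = (r - 2)*(r^3 + 6*r^2 + 12*r + 8) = (r - 2)*(r + 2)*(r^2 + 4*r + 4) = (r - 2)*(r + 2)^2*(r + 2)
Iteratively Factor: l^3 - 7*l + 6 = (l + 3)*(l^2 - 3*l + 2) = (l - 1)*(l + 3)*(l - 2)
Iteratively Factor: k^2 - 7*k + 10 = (k - 2)*(k - 5)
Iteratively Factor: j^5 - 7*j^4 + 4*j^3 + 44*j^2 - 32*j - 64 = (j - 4)*(j^4 - 3*j^3 - 8*j^2 + 12*j + 16) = (j - 4)*(j + 1)*(j^3 - 4*j^2 - 4*j + 16) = (j - 4)*(j - 2)*(j + 1)*(j^2 - 2*j - 8) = (j - 4)^2*(j - 2)*(j + 1)*(j + 2)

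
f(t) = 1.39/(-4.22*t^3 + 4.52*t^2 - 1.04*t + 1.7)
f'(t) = 1.39*(12.66*t^2 - 9.04*t + 1.04)/(-4.22*t^3 + 4.52*t^2 - 1.04*t + 1.7)^2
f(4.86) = -0.00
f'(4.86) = 0.00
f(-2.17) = 0.02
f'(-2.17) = 0.02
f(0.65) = 0.78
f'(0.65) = 0.23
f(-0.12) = 0.73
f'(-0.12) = 0.89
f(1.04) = 1.83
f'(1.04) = 12.82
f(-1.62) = 0.04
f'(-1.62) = 0.06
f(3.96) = -0.01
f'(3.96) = 0.01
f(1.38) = -0.63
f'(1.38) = 3.58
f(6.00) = -0.00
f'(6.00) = 0.00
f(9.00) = -0.00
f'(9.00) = 0.00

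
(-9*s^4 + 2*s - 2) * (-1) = 9*s^4 - 2*s + 2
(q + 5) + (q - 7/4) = 2*q + 13/4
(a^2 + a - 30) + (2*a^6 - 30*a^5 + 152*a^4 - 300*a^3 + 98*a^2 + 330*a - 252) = 2*a^6 - 30*a^5 + 152*a^4 - 300*a^3 + 99*a^2 + 331*a - 282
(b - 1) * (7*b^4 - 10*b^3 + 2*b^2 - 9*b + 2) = 7*b^5 - 17*b^4 + 12*b^3 - 11*b^2 + 11*b - 2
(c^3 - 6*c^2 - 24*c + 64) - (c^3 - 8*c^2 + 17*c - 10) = 2*c^2 - 41*c + 74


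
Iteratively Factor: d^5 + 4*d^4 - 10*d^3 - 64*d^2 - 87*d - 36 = (d - 4)*(d^4 + 8*d^3 + 22*d^2 + 24*d + 9) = (d - 4)*(d + 1)*(d^3 + 7*d^2 + 15*d + 9) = (d - 4)*(d + 1)^2*(d^2 + 6*d + 9) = (d - 4)*(d + 1)^2*(d + 3)*(d + 3)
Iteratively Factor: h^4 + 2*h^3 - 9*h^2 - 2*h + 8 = (h + 1)*(h^3 + h^2 - 10*h + 8) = (h + 1)*(h + 4)*(h^2 - 3*h + 2) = (h - 1)*(h + 1)*(h + 4)*(h - 2)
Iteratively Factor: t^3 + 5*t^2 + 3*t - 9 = (t + 3)*(t^2 + 2*t - 3) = (t + 3)^2*(t - 1)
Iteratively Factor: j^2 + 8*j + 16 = (j + 4)*(j + 4)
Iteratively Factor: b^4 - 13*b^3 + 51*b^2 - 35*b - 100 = (b - 4)*(b^3 - 9*b^2 + 15*b + 25) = (b - 4)*(b + 1)*(b^2 - 10*b + 25) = (b - 5)*(b - 4)*(b + 1)*(b - 5)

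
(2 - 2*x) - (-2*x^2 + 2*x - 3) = 2*x^2 - 4*x + 5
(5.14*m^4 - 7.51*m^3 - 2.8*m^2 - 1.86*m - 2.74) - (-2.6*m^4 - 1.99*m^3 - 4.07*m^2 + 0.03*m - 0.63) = 7.74*m^4 - 5.52*m^3 + 1.27*m^2 - 1.89*m - 2.11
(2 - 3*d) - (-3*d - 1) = 3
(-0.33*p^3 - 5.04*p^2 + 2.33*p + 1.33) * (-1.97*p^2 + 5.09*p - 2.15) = 0.6501*p^5 + 8.2491*p^4 - 29.5342*p^3 + 20.0756*p^2 + 1.7602*p - 2.8595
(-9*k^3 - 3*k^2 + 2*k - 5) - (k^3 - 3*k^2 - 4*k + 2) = -10*k^3 + 6*k - 7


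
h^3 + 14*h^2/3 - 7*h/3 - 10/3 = (h - 1)*(h + 2/3)*(h + 5)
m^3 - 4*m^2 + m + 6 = (m - 3)*(m - 2)*(m + 1)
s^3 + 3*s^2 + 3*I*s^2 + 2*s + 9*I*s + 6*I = (s + 1)*(s + 2)*(s + 3*I)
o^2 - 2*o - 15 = (o - 5)*(o + 3)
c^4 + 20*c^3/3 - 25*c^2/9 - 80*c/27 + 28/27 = (c - 2/3)*(c - 1/3)*(c + 2/3)*(c + 7)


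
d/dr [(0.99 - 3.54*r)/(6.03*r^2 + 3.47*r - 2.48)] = (21.3462*r^2 - 11.9394*r + 5.3439)/(36.3609*r^4 + 41.8482*r^3 - 17.8679*r^2 - 17.2112*r + 6.1504)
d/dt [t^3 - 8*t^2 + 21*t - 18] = 3*t^2 - 16*t + 21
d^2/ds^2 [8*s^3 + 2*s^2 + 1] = 48*s + 4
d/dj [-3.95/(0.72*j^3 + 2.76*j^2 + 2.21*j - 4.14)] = (8.532*j^2 + 21.804*j + 8.7295)/(0.72*j^3 + 2.76*j^2 + 2.21*j - 4.14)^2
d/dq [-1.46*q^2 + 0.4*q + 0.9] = 0.4 - 2.92*q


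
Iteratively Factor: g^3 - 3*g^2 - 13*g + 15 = (g + 3)*(g^2 - 6*g + 5) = (g - 1)*(g + 3)*(g - 5)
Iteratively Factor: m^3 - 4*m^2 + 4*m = (m - 2)*(m^2 - 2*m) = m*(m - 2)*(m - 2)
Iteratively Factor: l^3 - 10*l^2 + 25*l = (l)*(l^2 - 10*l + 25) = l*(l - 5)*(l - 5)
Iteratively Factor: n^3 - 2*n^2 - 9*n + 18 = (n - 2)*(n^2 - 9) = (n - 2)*(n + 3)*(n - 3)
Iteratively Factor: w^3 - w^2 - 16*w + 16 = (w - 4)*(w^2 + 3*w - 4) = (w - 4)*(w - 1)*(w + 4)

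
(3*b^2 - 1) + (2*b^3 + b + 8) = 2*b^3 + 3*b^2 + b + 7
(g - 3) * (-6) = 18 - 6*g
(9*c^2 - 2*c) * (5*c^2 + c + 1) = 45*c^4 - c^3 + 7*c^2 - 2*c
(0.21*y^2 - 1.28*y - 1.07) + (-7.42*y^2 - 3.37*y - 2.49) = -7.21*y^2 - 4.65*y - 3.56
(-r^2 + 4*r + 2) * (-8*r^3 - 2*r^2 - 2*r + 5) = 8*r^5 - 30*r^4 - 22*r^3 - 17*r^2 + 16*r + 10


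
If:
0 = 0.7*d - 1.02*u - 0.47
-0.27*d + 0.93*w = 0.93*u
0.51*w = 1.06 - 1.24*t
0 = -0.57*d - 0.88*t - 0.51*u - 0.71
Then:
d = -2.46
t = 2.03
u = -2.15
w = -2.86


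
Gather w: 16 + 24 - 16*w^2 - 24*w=-16*w^2 - 24*w + 40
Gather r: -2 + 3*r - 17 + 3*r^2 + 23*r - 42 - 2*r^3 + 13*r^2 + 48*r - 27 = -2*r^3 + 16*r^2 + 74*r - 88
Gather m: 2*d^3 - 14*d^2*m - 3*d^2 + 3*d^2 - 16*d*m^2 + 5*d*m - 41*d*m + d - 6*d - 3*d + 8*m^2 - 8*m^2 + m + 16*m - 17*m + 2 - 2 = 2*d^3 - 16*d*m^2 - 8*d + m*(-14*d^2 - 36*d)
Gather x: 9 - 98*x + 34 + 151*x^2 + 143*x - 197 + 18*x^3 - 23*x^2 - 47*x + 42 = 18*x^3 + 128*x^2 - 2*x - 112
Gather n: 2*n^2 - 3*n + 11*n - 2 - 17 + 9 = 2*n^2 + 8*n - 10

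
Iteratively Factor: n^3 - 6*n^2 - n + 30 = (n - 3)*(n^2 - 3*n - 10) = (n - 3)*(n + 2)*(n - 5)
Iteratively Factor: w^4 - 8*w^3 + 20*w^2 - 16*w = (w - 2)*(w^3 - 6*w^2 + 8*w) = (w - 2)^2*(w^2 - 4*w) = (w - 4)*(w - 2)^2*(w)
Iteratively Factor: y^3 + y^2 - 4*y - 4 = (y + 2)*(y^2 - y - 2) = (y + 1)*(y + 2)*(y - 2)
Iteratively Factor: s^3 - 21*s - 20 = (s + 1)*(s^2 - s - 20) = (s - 5)*(s + 1)*(s + 4)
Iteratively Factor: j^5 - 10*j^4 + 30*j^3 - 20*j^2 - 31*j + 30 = (j - 2)*(j^4 - 8*j^3 + 14*j^2 + 8*j - 15) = (j - 3)*(j - 2)*(j^3 - 5*j^2 - j + 5) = (j - 3)*(j - 2)*(j - 1)*(j^2 - 4*j - 5) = (j - 3)*(j - 2)*(j - 1)*(j + 1)*(j - 5)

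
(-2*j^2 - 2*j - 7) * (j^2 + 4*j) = -2*j^4 - 10*j^3 - 15*j^2 - 28*j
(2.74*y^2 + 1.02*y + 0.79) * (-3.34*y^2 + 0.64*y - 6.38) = -9.1516*y^4 - 1.6532*y^3 - 19.467*y^2 - 6.002*y - 5.0402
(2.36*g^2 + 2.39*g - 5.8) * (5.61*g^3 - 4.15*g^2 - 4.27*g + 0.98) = 13.2396*g^5 + 3.6139*g^4 - 52.5337*g^3 + 16.1775*g^2 + 27.1082*g - 5.684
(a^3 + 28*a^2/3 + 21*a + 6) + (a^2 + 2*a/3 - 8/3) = a^3 + 31*a^2/3 + 65*a/3 + 10/3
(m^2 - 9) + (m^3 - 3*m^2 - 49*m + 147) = m^3 - 2*m^2 - 49*m + 138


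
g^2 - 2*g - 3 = (g - 3)*(g + 1)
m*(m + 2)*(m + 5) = m^3 + 7*m^2 + 10*m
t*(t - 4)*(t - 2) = t^3 - 6*t^2 + 8*t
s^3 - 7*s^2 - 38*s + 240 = (s - 8)*(s - 5)*(s + 6)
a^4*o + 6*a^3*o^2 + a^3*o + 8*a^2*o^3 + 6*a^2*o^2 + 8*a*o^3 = a*(a + 2*o)*(a + 4*o)*(a*o + o)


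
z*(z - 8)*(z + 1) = z^3 - 7*z^2 - 8*z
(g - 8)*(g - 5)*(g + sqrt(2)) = g^3 - 13*g^2 + sqrt(2)*g^2 - 13*sqrt(2)*g + 40*g + 40*sqrt(2)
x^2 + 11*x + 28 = (x + 4)*(x + 7)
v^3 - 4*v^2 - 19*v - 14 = (v - 7)*(v + 1)*(v + 2)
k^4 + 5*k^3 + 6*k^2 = k^2*(k + 2)*(k + 3)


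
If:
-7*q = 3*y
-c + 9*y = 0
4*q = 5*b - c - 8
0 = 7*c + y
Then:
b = 8/5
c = 0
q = 0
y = 0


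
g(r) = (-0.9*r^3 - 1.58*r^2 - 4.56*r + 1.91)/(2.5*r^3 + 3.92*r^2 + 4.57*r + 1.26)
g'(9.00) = 0.00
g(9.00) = -0.38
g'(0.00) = -9.12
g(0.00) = 1.52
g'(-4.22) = -0.06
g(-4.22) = -0.45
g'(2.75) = 0.02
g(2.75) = -0.43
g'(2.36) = 0.02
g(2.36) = -0.44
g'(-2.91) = -0.21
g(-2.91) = -0.59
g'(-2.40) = -0.42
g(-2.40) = -0.75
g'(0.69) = -0.52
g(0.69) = -0.32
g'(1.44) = -0.02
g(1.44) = -0.45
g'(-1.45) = -1.97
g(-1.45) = -1.67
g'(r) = (-7.5*r^2 - 7.84*r - 4.57)*(-0.9*r^3 - 1.58*r^2 - 4.56*r + 1.91)/(2.5*r^3 + 3.92*r^2 + 4.57*r + 1.26)^2 + (-2.7*r^2 - 3.16*r - 4.56)/(2.5*r^3 + 3.92*r^2 + 4.57*r + 1.26)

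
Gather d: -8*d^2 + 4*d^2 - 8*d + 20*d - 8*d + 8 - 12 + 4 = -4*d^2 + 4*d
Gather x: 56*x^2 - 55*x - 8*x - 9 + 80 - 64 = 56*x^2 - 63*x + 7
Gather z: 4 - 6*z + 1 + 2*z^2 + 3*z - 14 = 2*z^2 - 3*z - 9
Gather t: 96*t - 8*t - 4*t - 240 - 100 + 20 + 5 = 84*t - 315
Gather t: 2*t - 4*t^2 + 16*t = -4*t^2 + 18*t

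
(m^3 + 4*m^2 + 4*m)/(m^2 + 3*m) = (m^2 + 4*m + 4)/(m + 3)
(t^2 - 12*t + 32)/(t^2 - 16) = (t - 8)/(t + 4)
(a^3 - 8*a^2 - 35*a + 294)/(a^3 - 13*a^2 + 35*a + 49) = (a + 6)/(a + 1)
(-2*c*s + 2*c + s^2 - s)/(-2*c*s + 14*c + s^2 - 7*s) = (s - 1)/(s - 7)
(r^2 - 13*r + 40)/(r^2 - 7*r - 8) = (r - 5)/(r + 1)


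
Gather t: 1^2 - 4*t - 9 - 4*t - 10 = -8*t - 18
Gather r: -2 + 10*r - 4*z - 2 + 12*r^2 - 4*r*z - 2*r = 12*r^2 + r*(8 - 4*z) - 4*z - 4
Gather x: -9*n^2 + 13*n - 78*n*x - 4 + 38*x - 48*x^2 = -9*n^2 + 13*n - 48*x^2 + x*(38 - 78*n) - 4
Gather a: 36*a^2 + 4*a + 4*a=36*a^2 + 8*a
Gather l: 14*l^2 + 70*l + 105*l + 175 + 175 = 14*l^2 + 175*l + 350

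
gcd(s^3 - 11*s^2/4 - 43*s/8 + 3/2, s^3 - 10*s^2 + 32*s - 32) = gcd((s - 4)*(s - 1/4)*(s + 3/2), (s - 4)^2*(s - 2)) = s - 4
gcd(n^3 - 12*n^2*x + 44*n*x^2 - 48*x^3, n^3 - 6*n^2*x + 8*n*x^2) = n^2 - 6*n*x + 8*x^2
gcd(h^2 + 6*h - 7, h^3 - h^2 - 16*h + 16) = h - 1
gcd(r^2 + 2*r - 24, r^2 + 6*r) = r + 6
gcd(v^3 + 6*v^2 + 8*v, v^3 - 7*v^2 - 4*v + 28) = v + 2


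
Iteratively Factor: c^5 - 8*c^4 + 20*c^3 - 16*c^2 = (c - 4)*(c^4 - 4*c^3 + 4*c^2) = c*(c - 4)*(c^3 - 4*c^2 + 4*c) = c*(c - 4)*(c - 2)*(c^2 - 2*c) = c*(c - 4)*(c - 2)^2*(c)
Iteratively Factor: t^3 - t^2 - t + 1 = (t - 1)*(t^2 - 1) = (t - 1)^2*(t + 1)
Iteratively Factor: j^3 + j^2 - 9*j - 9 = (j - 3)*(j^2 + 4*j + 3) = (j - 3)*(j + 3)*(j + 1)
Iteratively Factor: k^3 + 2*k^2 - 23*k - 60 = (k - 5)*(k^2 + 7*k + 12) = (k - 5)*(k + 3)*(k + 4)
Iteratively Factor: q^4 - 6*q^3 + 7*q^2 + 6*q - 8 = (q + 1)*(q^3 - 7*q^2 + 14*q - 8) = (q - 2)*(q + 1)*(q^2 - 5*q + 4) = (q - 2)*(q - 1)*(q + 1)*(q - 4)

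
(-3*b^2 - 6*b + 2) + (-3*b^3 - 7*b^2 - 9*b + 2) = -3*b^3 - 10*b^2 - 15*b + 4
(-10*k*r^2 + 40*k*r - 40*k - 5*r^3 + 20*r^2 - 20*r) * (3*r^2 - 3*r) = -30*k*r^4 + 150*k*r^3 - 240*k*r^2 + 120*k*r - 15*r^5 + 75*r^4 - 120*r^3 + 60*r^2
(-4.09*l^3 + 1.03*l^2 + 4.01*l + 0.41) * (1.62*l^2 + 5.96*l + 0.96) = -6.6258*l^5 - 22.7078*l^4 + 8.7086*l^3 + 25.5526*l^2 + 6.2932*l + 0.3936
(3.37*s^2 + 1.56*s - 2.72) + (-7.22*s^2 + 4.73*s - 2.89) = -3.85*s^2 + 6.29*s - 5.61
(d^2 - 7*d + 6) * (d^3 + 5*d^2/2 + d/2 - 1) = d^5 - 9*d^4/2 - 11*d^3 + 21*d^2/2 + 10*d - 6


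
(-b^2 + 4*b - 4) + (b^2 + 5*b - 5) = 9*b - 9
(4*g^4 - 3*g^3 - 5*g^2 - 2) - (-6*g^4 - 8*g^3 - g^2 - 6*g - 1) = 10*g^4 + 5*g^3 - 4*g^2 + 6*g - 1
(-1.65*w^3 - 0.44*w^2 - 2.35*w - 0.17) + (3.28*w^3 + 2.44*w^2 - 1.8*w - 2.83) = 1.63*w^3 + 2.0*w^2 - 4.15*w - 3.0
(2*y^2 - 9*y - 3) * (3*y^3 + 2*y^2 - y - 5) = 6*y^5 - 23*y^4 - 29*y^3 - 7*y^2 + 48*y + 15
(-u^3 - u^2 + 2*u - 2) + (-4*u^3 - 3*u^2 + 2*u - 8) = -5*u^3 - 4*u^2 + 4*u - 10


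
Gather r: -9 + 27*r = 27*r - 9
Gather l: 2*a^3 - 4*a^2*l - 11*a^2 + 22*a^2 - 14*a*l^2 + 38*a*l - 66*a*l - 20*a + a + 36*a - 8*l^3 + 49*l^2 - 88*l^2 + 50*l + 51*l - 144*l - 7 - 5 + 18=2*a^3 + 11*a^2 + 17*a - 8*l^3 + l^2*(-14*a - 39) + l*(-4*a^2 - 28*a - 43) + 6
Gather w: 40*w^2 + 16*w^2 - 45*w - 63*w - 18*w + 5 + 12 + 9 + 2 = 56*w^2 - 126*w + 28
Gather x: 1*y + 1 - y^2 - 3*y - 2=-y^2 - 2*y - 1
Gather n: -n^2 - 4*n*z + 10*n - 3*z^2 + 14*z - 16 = -n^2 + n*(10 - 4*z) - 3*z^2 + 14*z - 16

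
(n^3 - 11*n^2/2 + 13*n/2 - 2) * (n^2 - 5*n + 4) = n^5 - 21*n^4/2 + 38*n^3 - 113*n^2/2 + 36*n - 8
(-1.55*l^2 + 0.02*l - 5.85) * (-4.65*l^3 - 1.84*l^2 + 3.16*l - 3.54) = 7.2075*l^5 + 2.759*l^4 + 22.2677*l^3 + 16.3142*l^2 - 18.5568*l + 20.709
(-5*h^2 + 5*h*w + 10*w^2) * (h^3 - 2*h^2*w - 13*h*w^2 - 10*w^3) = -5*h^5 + 15*h^4*w + 65*h^3*w^2 - 35*h^2*w^3 - 180*h*w^4 - 100*w^5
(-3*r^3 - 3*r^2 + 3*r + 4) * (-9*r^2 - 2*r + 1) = 27*r^5 + 33*r^4 - 24*r^3 - 45*r^2 - 5*r + 4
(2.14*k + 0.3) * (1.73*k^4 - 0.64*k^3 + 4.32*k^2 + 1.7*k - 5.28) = 3.7022*k^5 - 0.8506*k^4 + 9.0528*k^3 + 4.934*k^2 - 10.7892*k - 1.584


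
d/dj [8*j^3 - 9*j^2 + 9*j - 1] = 24*j^2 - 18*j + 9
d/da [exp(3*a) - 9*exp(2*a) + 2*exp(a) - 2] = (3*exp(2*a) - 18*exp(a) + 2)*exp(a)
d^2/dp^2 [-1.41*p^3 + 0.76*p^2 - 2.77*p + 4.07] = 1.52 - 8.46*p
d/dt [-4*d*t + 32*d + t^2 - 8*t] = -4*d + 2*t - 8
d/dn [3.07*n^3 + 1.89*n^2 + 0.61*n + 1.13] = 9.21*n^2 + 3.78*n + 0.61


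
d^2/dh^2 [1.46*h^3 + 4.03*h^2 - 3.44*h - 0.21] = 8.76*h + 8.06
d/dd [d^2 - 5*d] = 2*d - 5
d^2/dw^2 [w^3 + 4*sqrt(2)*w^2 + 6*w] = 6*w + 8*sqrt(2)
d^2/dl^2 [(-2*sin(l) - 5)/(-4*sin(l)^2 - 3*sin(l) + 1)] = (-32*sin(l)^4 - 264*sin(l)^3 + 100*sin(l)^2 + 249*sin(l) + 142)/((sin(l) + 1)^2*(4*sin(l) - 1)^3)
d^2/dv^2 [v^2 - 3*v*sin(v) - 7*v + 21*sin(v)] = 3*v*sin(v) - 21*sin(v) - 6*cos(v) + 2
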